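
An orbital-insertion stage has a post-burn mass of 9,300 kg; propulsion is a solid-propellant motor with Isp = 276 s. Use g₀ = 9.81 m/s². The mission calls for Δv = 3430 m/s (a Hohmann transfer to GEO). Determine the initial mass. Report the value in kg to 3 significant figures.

initial mass ≈ 33000 kg

v_e = Isp · g₀ = 276 × 9.81 = 2707.6 m/s.
Using Δv = v_e ln(m₀/m_f): m₀/m_f = exp(Δv / v_e) = exp(3430 / 2707.6) = exp(1.2668) = 3.5496.
m₀ = m_f × 3.5496 = 9,300 × 3.5496 = 33,011.3 kg.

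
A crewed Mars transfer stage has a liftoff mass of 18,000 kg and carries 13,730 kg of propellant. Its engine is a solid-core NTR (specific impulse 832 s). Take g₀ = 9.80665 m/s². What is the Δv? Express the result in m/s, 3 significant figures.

Δv ≈ 11700 m/s

v_e = Isp · g₀ = 832 × 9.80665 = 8159.1 m/s.
m_f = m₀ − m_prop = 18,000 − 13,730 = 4,270 kg.
From the ideal rocket equation, Δv = v_e · ln(m₀/m_f) = 8159.1 × ln(4.215) = 8159.1 × 1.4388 ≈ 11739.0 m/s.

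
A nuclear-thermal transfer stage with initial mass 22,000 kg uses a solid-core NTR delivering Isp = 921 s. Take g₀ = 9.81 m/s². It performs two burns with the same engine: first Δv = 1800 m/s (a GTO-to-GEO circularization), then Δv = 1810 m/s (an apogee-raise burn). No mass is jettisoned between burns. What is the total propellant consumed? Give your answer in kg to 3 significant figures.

v_e = Isp · g₀ = 921 × 9.81 = 9035.0 m/s.
After the first burn: m = 22000 × exp(−1800/9035.0) = 22000 × 0.81937 = 18,026.1 kg.
After the second burn: m = 18,026.1 × exp(−1810/9035.0) = 18,026.1 × 0.81846 = 14,753.6 kg.
Total propellant = m₀ − m_final = 22000 − 14,753.6 = 7,246.4 kg.

total propellant consumed ≈ 7250 kg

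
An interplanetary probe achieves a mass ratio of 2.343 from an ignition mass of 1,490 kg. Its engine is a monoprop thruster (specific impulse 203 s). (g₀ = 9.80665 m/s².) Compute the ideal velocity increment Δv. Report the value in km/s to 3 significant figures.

v_e = Isp · g₀ = 203 × 9.80665 = 1990.7 m/s.
Δv = v_e · ln(2.343) = 1990.7 × 0.8514 ≈ 1695.0 m/s.

Δv ≈ 1.69 km/s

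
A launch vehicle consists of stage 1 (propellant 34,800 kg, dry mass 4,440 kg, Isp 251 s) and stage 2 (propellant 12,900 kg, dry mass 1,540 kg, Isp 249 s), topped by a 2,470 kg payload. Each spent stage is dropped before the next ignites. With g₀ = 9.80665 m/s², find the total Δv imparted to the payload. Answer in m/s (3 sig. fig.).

Ignition mass of stage 1 = 34,800+4,440 + 12,900+1,540 + 2,470 = 56,150 kg.
Stage 1: m₀ = 56,150 kg, m_f = 56,150 − 34,800 = 21,350 kg; Δv = 251×9.80665×ln(2.63) = 2461.5×0.9670 ≈ 2380 m/s.
Stage 2: m₀ = 16,910 kg, m_f = 16,910 − 12,900 = 4,010 kg; Δv = 249×9.80665×ln(4.217) = 2441.9×1.4391 ≈ 3514 m/s.
Total Δv = 2380 + 3514 = 5894 m/s.

Δv ≈ 5890 m/s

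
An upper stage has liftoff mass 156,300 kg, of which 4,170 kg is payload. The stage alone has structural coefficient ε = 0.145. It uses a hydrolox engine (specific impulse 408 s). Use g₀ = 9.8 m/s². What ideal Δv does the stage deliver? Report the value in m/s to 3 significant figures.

Stage wet mass = m₀ − payload = 156,300 − 4,170 = 152,130 kg.
Stage dry mass = ε × stage wet mass = 0.145 × 152,130 = 22,058.9 kg.
Burnout mass m_f = stage dry + payload = 22,058.9 + 4,170 = 26,228.9 kg.
v_e = Isp · g₀ = 408 × 9.8 = 3998.4 m/s.
From the ideal rocket equation, Δv = v_e · ln(156,300/26,228.9) = 3998.4 × ln(5.959) = 3998.4 × 1.7849 ≈ 7137 m/s.

Δv ≈ 7140 m/s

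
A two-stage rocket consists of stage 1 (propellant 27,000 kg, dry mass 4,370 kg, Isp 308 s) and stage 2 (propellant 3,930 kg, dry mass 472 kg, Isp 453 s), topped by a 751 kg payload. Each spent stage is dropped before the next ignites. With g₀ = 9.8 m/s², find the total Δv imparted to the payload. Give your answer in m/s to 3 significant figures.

Ignition mass of stage 1 = 27,000+4,370 + 3,930+472 + 751 = 36,523 kg.
Stage 1: m₀ = 36,523 kg, m_f = 36,523 − 27,000 = 9,523 kg; Δv = 308×9.8×ln(3.835) = 3018.4×1.3442 ≈ 4057 m/s.
Stage 2: m₀ = 5,153 kg, m_f = 5,153 − 3,930 = 1,223 kg; Δv = 453×9.8×ln(4.213) = 4439.4×1.4383 ≈ 6385 m/s.
Total Δv = 4057 + 6385 = 10442 m/s.

Δv ≈ 10400 m/s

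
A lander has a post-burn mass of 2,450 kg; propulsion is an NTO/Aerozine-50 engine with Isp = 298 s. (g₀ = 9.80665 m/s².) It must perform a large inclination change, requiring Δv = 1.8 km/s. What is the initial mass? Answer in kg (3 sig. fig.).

v_e = Isp · g₀ = 298 × 9.80665 = 2922.4 m/s.
m₀/m_f = exp(Δv / v_e) = exp(1800 / 2922.4) = exp(0.6159) = 1.8514.
m₀ = m_f × 1.8514 = 2,450 × 1.8514 = 4,535.93 kg.

initial mass ≈ 4540 kg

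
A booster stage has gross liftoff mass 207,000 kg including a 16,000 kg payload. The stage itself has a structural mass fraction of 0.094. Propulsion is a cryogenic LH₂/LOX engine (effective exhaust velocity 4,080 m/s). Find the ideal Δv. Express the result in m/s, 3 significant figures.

Stage wet mass = m₀ − payload = 207,000 − 16,000 = 191,000 kg.
Stage dry mass = ε × stage wet mass = 0.094 × 191,000 = 17,954 kg.
Burnout mass m_f = stage dry + payload = 17,954 + 16,000 = 33,954 kg.
From the ideal rocket equation, Δv = v_e · ln(207,000/33,954) = 4080.0 × ln(6.096) = 4080.0 × 1.8077 ≈ 7375 m/s.

Δv ≈ 7380 m/s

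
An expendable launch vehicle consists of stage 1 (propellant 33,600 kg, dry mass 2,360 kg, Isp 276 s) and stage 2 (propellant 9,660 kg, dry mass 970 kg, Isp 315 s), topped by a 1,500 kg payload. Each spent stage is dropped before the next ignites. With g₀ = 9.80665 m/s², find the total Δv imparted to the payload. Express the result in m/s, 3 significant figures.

Δv ≈ 8160 m/s

Ignition mass of stage 1 = 33,600+2,360 + 9,660+970 + 1,500 = 48,090 kg.
Stage 1: m₀ = 48,090 kg, m_f = 48,090 − 33,600 = 14,490 kg; Δv = 276×9.80665×ln(3.319) = 2706.6×1.1996 ≈ 3247 m/s.
Stage 2: m₀ = 12,130 kg, m_f = 12,130 − 9,660 = 2,470 kg; Δv = 315×9.80665×ln(4.911) = 3089.1×1.5915 ≈ 4916 m/s.
Total Δv = 3247 + 4916 = 8163 m/s.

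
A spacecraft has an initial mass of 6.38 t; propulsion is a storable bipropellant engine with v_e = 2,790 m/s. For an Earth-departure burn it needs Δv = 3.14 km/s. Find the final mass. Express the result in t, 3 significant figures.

From the ideal rocket equation, m₀/m_f = exp(Δv / v_e) = exp(3140 / 2790.0) = exp(1.1254) = 3.0816.
m_f = m₀ / 3.0816 = 6.38 / 3.0816 = 2.07035 t.

final mass ≈ 2.07 t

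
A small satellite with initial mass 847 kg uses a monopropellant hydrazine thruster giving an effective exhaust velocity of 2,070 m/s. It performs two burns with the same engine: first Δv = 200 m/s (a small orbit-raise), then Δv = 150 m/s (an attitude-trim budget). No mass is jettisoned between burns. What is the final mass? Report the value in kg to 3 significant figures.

final mass ≈ 715 kg

After the first burn: m = 847 × exp(−200/2070.0) = 847 × 0.90790 = 768.991 kg.
After the second burn: m = 768.991 × exp(−150/2070.0) = 768.991 × 0.93010 = 715.239 kg.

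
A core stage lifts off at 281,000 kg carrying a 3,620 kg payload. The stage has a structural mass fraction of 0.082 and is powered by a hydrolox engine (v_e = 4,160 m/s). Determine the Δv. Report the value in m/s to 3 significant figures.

Stage wet mass = m₀ − payload = 281,000 − 3,620 = 277,380 kg.
Stage dry mass = ε × stage wet mass = 0.082 × 277,380 = 22,745.2 kg.
Burnout mass m_f = stage dry + payload = 22,745.2 + 3,620 = 26,365.2 kg.
Rocket equation: Δv = v_e · ln(281,000/26,365.2) = 4160.0 × ln(10.66) = 4160.0 × 2.3663 ≈ 9844 m/s.

Δv ≈ 9840 m/s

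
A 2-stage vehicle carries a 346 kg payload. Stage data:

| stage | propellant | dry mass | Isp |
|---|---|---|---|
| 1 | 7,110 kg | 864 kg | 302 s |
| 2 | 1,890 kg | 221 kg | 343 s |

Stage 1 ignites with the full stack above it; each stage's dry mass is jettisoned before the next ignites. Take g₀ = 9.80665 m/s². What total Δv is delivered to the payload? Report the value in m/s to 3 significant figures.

Ignition mass of stage 1 = 7,110+864 + 1,890+221 + 346 = 10,431 kg.
Stage 1: m₀ = 10,431 kg, m_f = 10,431 − 7,110 = 3,321 kg; Δv = 302×9.80665×ln(3.141) = 2961.6×1.1445 ≈ 3390 m/s.
Stage 2: m₀ = 2,457 kg, m_f = 2,457 − 1,890 = 567 kg; Δv = 343×9.80665×ln(4.333) = 3363.7×1.4663 ≈ 4932 m/s.
Total Δv = 3390 + 4932 = 8322 m/s.

Δv ≈ 8320 m/s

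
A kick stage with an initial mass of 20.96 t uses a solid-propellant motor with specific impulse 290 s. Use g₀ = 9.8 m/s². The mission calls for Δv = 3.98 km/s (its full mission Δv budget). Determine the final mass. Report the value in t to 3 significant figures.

v_e = Isp · g₀ = 290 × 9.8 = 2842.0 m/s.
m₀/m_f = exp(Δv / v_e) = exp(3980 / 2842.0) = exp(1.4004) = 4.0569.
m_f = m₀ / 4.0569 = 20.96 / 4.0569 = 5.16651 t.

final mass ≈ 5.17 t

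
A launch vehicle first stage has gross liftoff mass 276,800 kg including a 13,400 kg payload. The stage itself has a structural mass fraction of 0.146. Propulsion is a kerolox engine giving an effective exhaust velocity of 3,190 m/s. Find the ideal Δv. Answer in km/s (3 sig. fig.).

Δv ≈ 5.34 km/s

Stage wet mass = m₀ − payload = 276,800 − 13,400 = 263,400 kg.
Stage dry mass = ε × stage wet mass = 0.146 × 263,400 = 38,456.4 kg.
Burnout mass m_f = stage dry + payload = 38,456.4 + 13,400 = 51,856.4 kg.
Δv = v_e · ln(276,800/51,856.4) = 3190.0 × ln(5.338) = 3190.0 × 1.6748 ≈ 5343 m/s.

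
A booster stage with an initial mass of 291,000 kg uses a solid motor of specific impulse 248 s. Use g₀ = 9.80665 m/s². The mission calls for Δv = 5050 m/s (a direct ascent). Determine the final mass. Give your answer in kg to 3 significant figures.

v_e = Isp · g₀ = 248 × 9.80665 = 2432.0 m/s.
By the Tsiolkovsky rocket equation, m₀/m_f = exp(Δv / v_e) = exp(5050 / 2432.0) = exp(2.0764) = 7.9760.
m_f = m₀ / 7.9760 = 291,000 / 7.9760 = 36,484.5 kg.

final mass ≈ 36500 kg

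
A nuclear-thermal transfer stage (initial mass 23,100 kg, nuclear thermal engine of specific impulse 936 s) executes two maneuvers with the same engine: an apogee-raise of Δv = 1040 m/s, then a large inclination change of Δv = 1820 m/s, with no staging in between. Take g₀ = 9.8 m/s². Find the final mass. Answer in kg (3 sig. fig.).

final mass ≈ 16900 kg

v_e = Isp · g₀ = 936 × 9.8 = 9172.8 m/s.
After the first burn: m = 23100 × exp(−1040/9172.8) = 23100 × 0.89281 = 20,623.9 kg.
After the second burn: m = 20,623.9 × exp(−1820/9172.8) = 20,623.9 × 0.82003 = 16,912.2 kg.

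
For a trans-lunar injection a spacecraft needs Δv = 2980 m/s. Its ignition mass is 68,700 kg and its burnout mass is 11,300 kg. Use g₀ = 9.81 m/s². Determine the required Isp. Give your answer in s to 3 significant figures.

Isp ≈ 168 s

ln(m₀/m_f) = ln(68700/11300) = ln(6.08) = 1.8049.
Rocket equation: v_e = Δv / ln(m₀/m_f) = 2980 / 1.8049 = 1651.0 m/s.
Isp = v_e / g₀ = 1651.0 / 9.81 = 168.3 s.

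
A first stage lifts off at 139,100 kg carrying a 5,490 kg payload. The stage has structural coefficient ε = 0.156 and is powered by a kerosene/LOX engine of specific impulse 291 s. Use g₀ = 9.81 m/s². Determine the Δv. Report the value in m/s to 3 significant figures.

Δv ≈ 4750 m/s

Stage wet mass = m₀ − payload = 139,100 − 5,490 = 133,610 kg.
Stage dry mass = ε × stage wet mass = 0.156 × 133,610 = 20,843.2 kg.
Burnout mass m_f = stage dry + payload = 20,843.2 + 5,490 = 26,333.2 kg.
v_e = Isp · g₀ = 291 × 9.81 = 2854.7 m/s.
From the ideal rocket equation, Δv = v_e · ln(139,100/26,333.2) = 2854.7 × ln(5.282) = 2854.7 × 1.6644 ≈ 4751 m/s.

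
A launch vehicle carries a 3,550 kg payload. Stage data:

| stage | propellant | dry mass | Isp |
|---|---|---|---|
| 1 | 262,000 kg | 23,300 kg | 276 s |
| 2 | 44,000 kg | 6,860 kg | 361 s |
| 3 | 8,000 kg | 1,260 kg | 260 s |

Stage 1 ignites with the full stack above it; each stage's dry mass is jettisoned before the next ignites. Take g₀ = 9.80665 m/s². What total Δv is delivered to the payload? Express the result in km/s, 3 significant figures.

Ignition mass of stage 1 = 262,000+23,300 + 44,000+6,860 + 8,000+1,260 + 3,550 = 348,970 kg.
Stage 1: m₀ = 348,970 kg, m_f = 348,970 − 262,000 = 86,970 kg; Δv = 276×9.80665×ln(4.013) = 2706.6×1.3894 ≈ 3761 m/s.
Stage 2: m₀ = 63,670 kg, m_f = 63,670 − 44,000 = 19,670 kg; Δv = 361×9.80665×ln(3.237) = 3540.2×1.1746 ≈ 4158 m/s.
Stage 3: m₀ = 12,810 kg, m_f = 12,810 − 8,000 = 4,810 kg; Δv = 260×9.80665×ln(2.663) = 2549.7×0.9795 ≈ 2498 m/s.
Total Δv = 3761 + 4158 + 2498 = 10417 m/s.

Δv ≈ 10.4 km/s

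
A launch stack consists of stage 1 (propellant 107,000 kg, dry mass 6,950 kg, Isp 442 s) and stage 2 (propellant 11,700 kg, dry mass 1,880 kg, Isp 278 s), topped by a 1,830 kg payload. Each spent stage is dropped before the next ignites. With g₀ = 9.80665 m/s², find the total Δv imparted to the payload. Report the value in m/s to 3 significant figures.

Ignition mass of stage 1 = 107,000+6,950 + 11,700+1,880 + 1,830 = 129,360 kg.
Stage 1: m₀ = 129,360 kg, m_f = 129,360 − 107,000 = 22,360 kg; Δv = 442×9.80665×ln(5.785) = 4334.5×1.7553 ≈ 7609 m/s.
Stage 2: m₀ = 15,410 kg, m_f = 15,410 − 11,700 = 3,710 kg; Δv = 278×9.80665×ln(4.154) = 2726.2×1.4240 ≈ 3882 m/s.
Total Δv = 7609 + 3882 = 11491 m/s.

Δv ≈ 11500 m/s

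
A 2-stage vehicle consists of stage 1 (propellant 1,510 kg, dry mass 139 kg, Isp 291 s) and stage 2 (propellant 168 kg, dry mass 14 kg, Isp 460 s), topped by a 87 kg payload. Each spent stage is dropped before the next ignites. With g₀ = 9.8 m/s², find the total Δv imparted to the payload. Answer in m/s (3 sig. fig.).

Δv ≈ 8830 m/s

Ignition mass of stage 1 = 1,510+139 + 168+14 + 87 = 1,918 kg.
Stage 1: m₀ = 1,918 kg, m_f = 1,918 − 1,510 = 408 kg; Δv = 291×9.8×ln(4.701) = 2851.8×1.5478 ≈ 4414 m/s.
Stage 2: m₀ = 269 kg, m_f = 269 − 168 = 101 kg; Δv = 460×9.8×ln(2.663) = 4508.0×0.9796 ≈ 4416 m/s.
Total Δv = 4414 + 4416 = 8830 m/s.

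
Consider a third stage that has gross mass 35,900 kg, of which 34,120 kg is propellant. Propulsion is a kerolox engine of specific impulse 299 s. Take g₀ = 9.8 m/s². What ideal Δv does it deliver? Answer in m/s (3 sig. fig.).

v_e = Isp · g₀ = 299 × 9.8 = 2930.2 m/s.
m_f = m₀ − m_prop = 35,900 − 34,120 = 1,780 kg.
Using Δv = v_e ln(m₀/m_f): Δv = v_e · ln(m₀/m_f) = 2930.2 × ln(20.17) = 2930.2 × 3.0041 ≈ 8802.7 m/s.

Δv ≈ 8800 m/s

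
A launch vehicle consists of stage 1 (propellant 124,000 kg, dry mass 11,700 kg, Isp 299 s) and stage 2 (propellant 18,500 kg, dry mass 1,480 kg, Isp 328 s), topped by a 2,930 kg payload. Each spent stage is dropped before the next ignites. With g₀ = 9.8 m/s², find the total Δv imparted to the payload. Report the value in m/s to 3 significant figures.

Ignition mass of stage 1 = 124,000+11,700 + 18,500+1,480 + 2,930 = 158,610 kg.
Stage 1: m₀ = 158,610 kg, m_f = 158,610 − 124,000 = 34,610 kg; Δv = 299×9.8×ln(4.583) = 2930.2×1.5223 ≈ 4461 m/s.
Stage 2: m₀ = 22,910 kg, m_f = 22,910 − 18,500 = 4,410 kg; Δv = 328×9.8×ln(5.195) = 3214.4×1.6477 ≈ 5296 m/s.
Total Δv = 4461 + 5296 = 9757 m/s.

Δv ≈ 9760 m/s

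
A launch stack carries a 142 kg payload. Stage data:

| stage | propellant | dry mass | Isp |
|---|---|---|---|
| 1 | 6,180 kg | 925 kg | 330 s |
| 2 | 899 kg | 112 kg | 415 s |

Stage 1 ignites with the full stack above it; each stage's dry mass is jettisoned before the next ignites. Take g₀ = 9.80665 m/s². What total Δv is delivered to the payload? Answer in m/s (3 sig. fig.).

Ignition mass of stage 1 = 6,180+925 + 899+112 + 142 = 8,258 kg.
Stage 1: m₀ = 8,258 kg, m_f = 8,258 − 6,180 = 2,078 kg; Δv = 330×9.80665×ln(3.974) = 3236.2×1.3798 ≈ 4465 m/s.
Stage 2: m₀ = 1,153 kg, m_f = 1,153 − 899 = 254 kg; Δv = 415×9.80665×ln(4.539) = 4069.8×1.5128 ≈ 6157 m/s.
Total Δv = 4465 + 6157 = 10622 m/s.

Δv ≈ 10600 m/s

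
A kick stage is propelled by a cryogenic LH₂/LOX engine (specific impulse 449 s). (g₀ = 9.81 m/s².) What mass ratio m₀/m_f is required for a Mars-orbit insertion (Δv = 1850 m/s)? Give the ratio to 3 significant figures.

v_e = Isp · g₀ = 449 × 9.81 = 4404.7 m/s.
From the ideal rocket equation, m₀/m_f = exp(Δv / v_e) = exp(1850 / 4404.7) = exp(0.4200) = 1.5220.

mass ratio ≈ 1.52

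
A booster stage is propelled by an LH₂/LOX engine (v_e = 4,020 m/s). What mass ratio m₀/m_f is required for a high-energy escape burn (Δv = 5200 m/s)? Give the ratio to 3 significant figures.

By the Tsiolkovsky rocket equation, m₀/m_f = exp(Δv / v_e) = exp(5200 / 4020.0) = exp(1.2935) = 3.6456.

mass ratio ≈ 3.65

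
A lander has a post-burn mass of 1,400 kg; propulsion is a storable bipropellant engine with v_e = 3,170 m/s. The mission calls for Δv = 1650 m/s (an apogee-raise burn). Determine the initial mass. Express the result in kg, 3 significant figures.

m₀/m_f = exp(Δv / v_e) = exp(1650 / 3170.0) = exp(0.5205) = 1.6829.
m₀ = m_f × 1.6829 = 1,400 × 1.6829 = 2,356.06 kg.

initial mass ≈ 2360 kg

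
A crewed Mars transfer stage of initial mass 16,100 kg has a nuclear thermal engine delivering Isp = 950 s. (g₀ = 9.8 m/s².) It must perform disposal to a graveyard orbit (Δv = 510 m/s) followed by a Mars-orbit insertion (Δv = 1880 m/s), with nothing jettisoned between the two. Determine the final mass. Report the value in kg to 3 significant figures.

final mass ≈ 12500 kg

v_e = Isp · g₀ = 950 × 9.8 = 9310.0 m/s.
After the first burn: m = 16100 × exp(−510/9310.0) = 16100 × 0.94669 = 15,241.7 kg.
After the second burn: m = 15,241.7 × exp(−1880/9310.0) = 15,241.7 × 0.81715 = 12,454.8 kg.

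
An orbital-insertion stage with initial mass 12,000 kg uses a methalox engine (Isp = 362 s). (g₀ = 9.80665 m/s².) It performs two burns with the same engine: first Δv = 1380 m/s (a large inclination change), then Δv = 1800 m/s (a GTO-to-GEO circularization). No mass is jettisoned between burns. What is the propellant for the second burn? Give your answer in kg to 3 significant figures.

propellant for the second burn ≈ 3240 kg

v_e = Isp · g₀ = 362 × 9.80665 = 3550.0 m/s.
After the first burn: m = 12000 × exp(−1380/3550.0) = 12000 × 0.67792 = 8,135.04 kg.
After the second burn: m = 8,135.04 × exp(−1800/3550.0) = 8,135.04 × 0.60227 = 4,899.49 kg.
Second-burn propellant = 8,135.04 − 4,899.49 = 3,235.55 kg.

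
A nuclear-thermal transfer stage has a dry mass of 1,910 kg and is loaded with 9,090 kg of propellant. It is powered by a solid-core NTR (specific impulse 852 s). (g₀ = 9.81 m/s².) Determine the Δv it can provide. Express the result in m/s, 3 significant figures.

Δv ≈ 14600 m/s

v_e = Isp · g₀ = 852 × 9.81 = 8358.1 m/s.
m₀ = m_dry + m_prop = 1,910 + 9,090 = 11,000 kg.
Using Δv = v_e ln(m₀/m_f): Δv = v_e · ln(m₀/m_f) = 8358.1 × ln(5.759) = 8358.1 × 1.7508 ≈ 14633.3 m/s.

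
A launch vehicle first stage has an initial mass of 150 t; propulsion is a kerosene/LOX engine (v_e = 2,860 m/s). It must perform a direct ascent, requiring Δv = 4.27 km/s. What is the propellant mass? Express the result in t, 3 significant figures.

m₀/m_f = exp(Δv / v_e) = exp(4270 / 2860.0) = exp(1.4930) = 4.4505.
m_f = 150 / 4.4505 = 33.7041 t, so propellant = m₀ − m_f = 150 − 33.7041 = 116.2959 t.

propellant mass ≈ 116 t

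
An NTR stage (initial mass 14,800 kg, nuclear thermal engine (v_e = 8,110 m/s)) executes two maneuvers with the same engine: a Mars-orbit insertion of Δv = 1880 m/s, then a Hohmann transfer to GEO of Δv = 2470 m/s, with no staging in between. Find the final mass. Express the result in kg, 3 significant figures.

After the first burn: m = 14800 × exp(−1880/8110.0) = 14800 × 0.79309 = 11,737.7 kg.
After the second burn: m = 11,737.7 × exp(−2470/8110.0) = 11,737.7 × 0.73745 = 8,655.97 kg.

final mass ≈ 8660 kg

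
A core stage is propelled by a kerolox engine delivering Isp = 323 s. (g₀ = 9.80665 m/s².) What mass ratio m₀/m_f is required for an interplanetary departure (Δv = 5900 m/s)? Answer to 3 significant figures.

mass ratio ≈ 6.44

v_e = Isp · g₀ = 323 × 9.80665 = 3167.5 m/s.
m₀/m_f = exp(Δv / v_e) = exp(5900 / 3167.5) = exp(1.8626) = 6.4407.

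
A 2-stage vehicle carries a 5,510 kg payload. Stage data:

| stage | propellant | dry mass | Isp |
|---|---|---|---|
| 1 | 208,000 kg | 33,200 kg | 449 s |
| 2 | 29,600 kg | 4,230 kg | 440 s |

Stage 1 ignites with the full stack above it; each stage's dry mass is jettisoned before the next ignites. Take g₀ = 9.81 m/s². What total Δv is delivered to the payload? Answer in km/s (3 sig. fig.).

Ignition mass of stage 1 = 208,000+33,200 + 29,600+4,230 + 5,510 = 280,540 kg.
Stage 1: m₀ = 280,540 kg, m_f = 280,540 − 208,000 = 72,540 kg; Δv = 449×9.81×ln(3.867) = 4404.7×1.3526 ≈ 5958 m/s.
Stage 2: m₀ = 39,340 kg, m_f = 39,340 − 29,600 = 9,740 kg; Δv = 440×9.81×ln(4.039) = 4316.4×1.3960 ≈ 6026 m/s.
Total Δv = 5958 + 6026 = 11984 m/s.

Δv ≈ 12.0 km/s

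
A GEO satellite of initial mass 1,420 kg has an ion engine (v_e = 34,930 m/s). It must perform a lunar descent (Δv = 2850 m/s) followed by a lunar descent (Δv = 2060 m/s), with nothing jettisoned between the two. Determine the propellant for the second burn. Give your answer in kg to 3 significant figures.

propellant for the second burn ≈ 75.0 kg

After the first burn: m = 1420 × exp(−2850/34930.0) = 1420 × 0.92165 = 1,308.74 kg.
After the second burn: m = 1,308.74 × exp(−2060/34930.0) = 1,308.74 × 0.94273 = 1,233.79 kg.
Second-burn propellant = 1,308.74 − 1,233.79 = 74.95 kg.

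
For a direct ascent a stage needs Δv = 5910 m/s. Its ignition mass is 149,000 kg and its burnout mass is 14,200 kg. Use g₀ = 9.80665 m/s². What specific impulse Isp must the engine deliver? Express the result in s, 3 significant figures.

ln(m₀/m_f) = ln(149000/14200) = ln(10.49) = 2.3507.
v_e = Δv / ln(m₀/m_f) = 5910 / 2.3507 = 2514.1 m/s.
Isp = v_e / g₀ = 2514.1 / 9.80665 = 256.4 s.

Isp ≈ 256 s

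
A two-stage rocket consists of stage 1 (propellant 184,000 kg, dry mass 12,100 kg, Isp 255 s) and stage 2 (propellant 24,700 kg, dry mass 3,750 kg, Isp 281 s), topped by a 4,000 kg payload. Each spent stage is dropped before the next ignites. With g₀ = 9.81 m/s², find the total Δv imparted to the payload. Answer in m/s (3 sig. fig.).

Ignition mass of stage 1 = 184,000+12,100 + 24,700+3,750 + 4,000 = 228,550 kg.
Stage 1: m₀ = 228,550 kg, m_f = 228,550 − 184,000 = 44,550 kg; Δv = 255×9.81×ln(5.13) = 2501.6×1.6351 ≈ 4090 m/s.
Stage 2: m₀ = 32,450 kg, m_f = 32,450 − 24,700 = 7,750 kg; Δv = 281×9.81×ln(4.187) = 2756.6×1.4320 ≈ 3947 m/s.
Total Δv = 4090 + 3947 = 8037 m/s.

Δv ≈ 8040 m/s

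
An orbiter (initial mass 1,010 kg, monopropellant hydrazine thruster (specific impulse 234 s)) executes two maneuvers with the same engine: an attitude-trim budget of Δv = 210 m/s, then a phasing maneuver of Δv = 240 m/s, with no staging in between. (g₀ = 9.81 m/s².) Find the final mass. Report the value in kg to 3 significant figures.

v_e = Isp · g₀ = 234 × 9.81 = 2295.5 m/s.
After the first burn: m = 1010 × exp(−210/2295.5) = 1010 × 0.91258 = 921.706 kg.
After the second burn: m = 921.706 × exp(−240/2295.5) = 921.706 × 0.90073 = 830.208 kg.

final mass ≈ 830 kg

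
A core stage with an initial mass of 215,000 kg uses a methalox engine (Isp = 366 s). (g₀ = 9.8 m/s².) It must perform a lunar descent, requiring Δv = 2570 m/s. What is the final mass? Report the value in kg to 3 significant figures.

v_e = Isp · g₀ = 366 × 9.8 = 3586.8 m/s.
m₀/m_f = exp(Δv / v_e) = exp(2570 / 3586.8) = exp(0.7165) = 2.0473.
m_f = m₀ / 2.0473 = 215,000 / 2.0473 = 105,016 kg.

final mass ≈ 105000 kg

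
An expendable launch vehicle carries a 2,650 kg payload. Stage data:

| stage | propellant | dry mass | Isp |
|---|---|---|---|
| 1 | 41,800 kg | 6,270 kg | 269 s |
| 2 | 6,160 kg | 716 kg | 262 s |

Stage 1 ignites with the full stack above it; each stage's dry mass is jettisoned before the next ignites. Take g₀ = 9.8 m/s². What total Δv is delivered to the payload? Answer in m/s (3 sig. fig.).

Δv ≈ 6080 m/s

Ignition mass of stage 1 = 41,800+6,270 + 6,160+716 + 2,650 = 57,596 kg.
Stage 1: m₀ = 57,596 kg, m_f = 57,596 − 41,800 = 15,796 kg; Δv = 269×9.8×ln(3.646) = 2636.2×1.2937 ≈ 3410 m/s.
Stage 2: m₀ = 9,526 kg, m_f = 9,526 − 6,160 = 3,366 kg; Δv = 262×9.8×ln(2.83) = 2567.6×1.0403 ≈ 2671 m/s.
Total Δv = 3410 + 2671 = 6081 m/s.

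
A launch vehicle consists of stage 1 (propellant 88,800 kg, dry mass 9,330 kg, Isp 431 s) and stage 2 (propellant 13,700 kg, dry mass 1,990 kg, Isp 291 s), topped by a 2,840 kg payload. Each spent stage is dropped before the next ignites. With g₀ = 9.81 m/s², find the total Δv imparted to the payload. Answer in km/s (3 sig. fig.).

Ignition mass of stage 1 = 88,800+9,330 + 13,700+1,990 + 2,840 = 116,660 kg.
Stage 1: m₀ = 116,660 kg, m_f = 116,660 − 88,800 = 27,860 kg; Δv = 431×9.81×ln(4.187) = 4228.1×1.4321 ≈ 6055 m/s.
Stage 2: m₀ = 18,530 kg, m_f = 18,530 − 13,700 = 4,830 kg; Δv = 291×9.81×ln(3.836) = 2854.7×1.3445 ≈ 3838 m/s.
Total Δv = 6055 + 3838 = 9893 m/s.

Δv ≈ 9.89 km/s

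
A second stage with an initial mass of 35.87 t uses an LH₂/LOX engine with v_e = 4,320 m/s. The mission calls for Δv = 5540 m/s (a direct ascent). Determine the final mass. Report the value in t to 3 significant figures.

final mass ≈ 9.95 t

m₀/m_f = exp(Δv / v_e) = exp(5540 / 4320.0) = exp(1.2824) = 3.6053.
m_f = m₀ / 3.6053 = 35.87 / 3.6053 = 9.94924 t.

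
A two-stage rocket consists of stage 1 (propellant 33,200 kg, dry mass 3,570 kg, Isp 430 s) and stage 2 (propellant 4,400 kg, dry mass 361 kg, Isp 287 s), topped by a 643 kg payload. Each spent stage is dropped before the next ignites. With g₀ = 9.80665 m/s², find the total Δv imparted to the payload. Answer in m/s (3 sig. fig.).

Ignition mass of stage 1 = 33,200+3,570 + 4,400+361 + 643 = 42,174 kg.
Stage 1: m₀ = 42,174 kg, m_f = 42,174 − 33,200 = 8,974 kg; Δv = 430×9.80665×ln(4.7) = 4216.9×1.5475 ≈ 6525 m/s.
Stage 2: m₀ = 5,404 kg, m_f = 5,404 − 4,400 = 1,004 kg; Δv = 287×9.80665×ln(5.382) = 2814.5×1.6831 ≈ 4737 m/s.
Total Δv = 6525 + 4737 = 11262 m/s.

Δv ≈ 11300 m/s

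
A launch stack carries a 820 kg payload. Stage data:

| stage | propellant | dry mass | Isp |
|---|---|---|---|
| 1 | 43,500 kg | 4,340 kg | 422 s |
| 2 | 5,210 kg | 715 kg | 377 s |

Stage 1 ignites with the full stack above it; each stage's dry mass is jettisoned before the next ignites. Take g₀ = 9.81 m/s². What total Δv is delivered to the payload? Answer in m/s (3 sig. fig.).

Ignition mass of stage 1 = 43,500+4,340 + 5,210+715 + 820 = 54,585 kg.
Stage 1: m₀ = 54,585 kg, m_f = 54,585 − 43,500 = 11,085 kg; Δv = 422×9.81×ln(4.924) = 4139.8×1.5942 ≈ 6600 m/s.
Stage 2: m₀ = 6,745 kg, m_f = 6,745 − 5,210 = 1,535 kg; Δv = 377×9.81×ln(4.394) = 3698.4×1.4803 ≈ 5475 m/s.
Total Δv = 6600 + 5475 = 12075 m/s.

Δv ≈ 12100 m/s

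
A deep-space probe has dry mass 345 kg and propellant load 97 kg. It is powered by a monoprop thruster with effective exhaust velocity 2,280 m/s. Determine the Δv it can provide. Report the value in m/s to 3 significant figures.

m₀ = m_dry + m_prop = 345 + 97 = 442 kg.
Δv = v_e · ln(m₀/m_f) = 2280.0 × ln(1.281) = 2280.0 × 0.2478 ≈ 564.9 m/s.

Δv ≈ 565 m/s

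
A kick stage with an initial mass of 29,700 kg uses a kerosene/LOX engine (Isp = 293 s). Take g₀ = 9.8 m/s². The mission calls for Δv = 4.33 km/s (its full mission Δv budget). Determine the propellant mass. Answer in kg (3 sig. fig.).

propellant mass ≈ 23100 kg

v_e = Isp · g₀ = 293 × 9.8 = 2871.4 m/s.
By the Tsiolkovsky rocket equation, m₀/m_f = exp(Δv / v_e) = exp(4330 / 2871.4) = exp(1.5080) = 4.5176.
m_f = 29,700 / 4.5176 = 6,574.29 kg, so propellant = m₀ − m_f = 29,700 − 6,574.29 = 23,125.71 kg.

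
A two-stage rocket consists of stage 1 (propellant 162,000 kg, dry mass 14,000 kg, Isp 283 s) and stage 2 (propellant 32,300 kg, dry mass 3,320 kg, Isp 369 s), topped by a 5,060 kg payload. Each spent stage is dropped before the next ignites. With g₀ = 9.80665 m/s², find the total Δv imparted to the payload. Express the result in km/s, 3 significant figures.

Δv ≈ 9.54 km/s

Ignition mass of stage 1 = 162,000+14,000 + 32,300+3,320 + 5,060 = 216,680 kg.
Stage 1: m₀ = 216,680 kg, m_f = 216,680 − 162,000 = 54,680 kg; Δv = 283×9.80665×ln(3.963) = 2775.3×1.3769 ≈ 3821 m/s.
Stage 2: m₀ = 40,680 kg, m_f = 40,680 − 32,300 = 8,380 kg; Δv = 369×9.80665×ln(4.854) = 3618.7×1.5799 ≈ 5717 m/s.
Total Δv = 3821 + 5717 = 9538 m/s.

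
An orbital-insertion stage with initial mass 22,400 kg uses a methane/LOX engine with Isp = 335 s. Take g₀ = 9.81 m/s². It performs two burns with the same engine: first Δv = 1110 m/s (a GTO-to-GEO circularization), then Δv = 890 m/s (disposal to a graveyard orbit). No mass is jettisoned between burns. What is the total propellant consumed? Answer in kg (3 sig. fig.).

total propellant consumed ≈ 10200 kg

v_e = Isp · g₀ = 335 × 9.81 = 3286.4 m/s.
After the first burn: m = 22400 × exp(−1110/3286.4) = 22400 × 0.71337 = 15,979.5 kg.
After the second burn: m = 15,979.5 × exp(−890/3286.4) = 15,979.5 × 0.76276 = 12,188.5 kg.
Total propellant = m₀ − m_final = 22400 − 12,188.5 = 10,211.5 kg.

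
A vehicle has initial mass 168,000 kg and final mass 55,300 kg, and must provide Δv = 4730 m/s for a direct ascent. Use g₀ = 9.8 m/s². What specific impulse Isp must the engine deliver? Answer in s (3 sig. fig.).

Isp ≈ 434 s

ln(m₀/m_f) = ln(168000/55300) = ln(3.038) = 1.1112.
From the ideal rocket equation, v_e = Δv / ln(m₀/m_f) = 4730 / 1.1112 = 4256.7 m/s.
Isp = v_e / g₀ = 4256.7 / 9.8 = 434.4 s.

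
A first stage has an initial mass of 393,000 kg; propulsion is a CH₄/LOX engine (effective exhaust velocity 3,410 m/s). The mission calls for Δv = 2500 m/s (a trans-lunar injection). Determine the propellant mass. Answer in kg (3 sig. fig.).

propellant mass ≈ 204000 kg

m₀/m_f = exp(Δv / v_e) = exp(2500 / 3410.0) = exp(0.7331) = 2.0816.
m_f = 393,000 / 2.0816 = 188,797 kg, so propellant = m₀ − m_f = 393,000 − 188,797 = 204,203 kg.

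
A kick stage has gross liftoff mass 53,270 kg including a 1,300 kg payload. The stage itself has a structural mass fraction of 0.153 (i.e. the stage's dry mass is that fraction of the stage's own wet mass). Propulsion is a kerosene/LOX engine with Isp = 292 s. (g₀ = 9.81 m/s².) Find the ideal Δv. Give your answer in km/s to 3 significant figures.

Δv ≈ 5.01 km/s

Stage wet mass = m₀ − payload = 53,270 − 1,300 = 51,970 kg.
Stage dry mass = ε × stage wet mass = 0.153 × 51,970 = 7,951.41 kg.
Burnout mass m_f = stage dry + payload = 7,951.41 + 1,300 = 9,251.41 kg.
v_e = Isp · g₀ = 292 × 9.81 = 2864.5 m/s.
Δv = v_e · ln(53,270/9,251.41) = 2864.5 × ln(5.758) = 2864.5 × 1.7506 ≈ 5015 m/s.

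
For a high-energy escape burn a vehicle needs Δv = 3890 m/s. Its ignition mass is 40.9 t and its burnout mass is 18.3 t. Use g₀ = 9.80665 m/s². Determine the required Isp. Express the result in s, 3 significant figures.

ln(m₀/m_f) = ln(40900/18300) = ln(2.235) = 0.8042.
From the ideal rocket equation, v_e = Δv / ln(m₀/m_f) = 3890 / 0.8042 = 4836.9 m/s.
Isp = v_e / g₀ = 4836.9 / 9.80665 = 493.2 s.

Isp ≈ 493 s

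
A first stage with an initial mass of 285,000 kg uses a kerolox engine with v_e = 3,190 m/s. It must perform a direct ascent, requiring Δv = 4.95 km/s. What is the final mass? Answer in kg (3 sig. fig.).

final mass ≈ 60400 kg

From the ideal rocket equation, m₀/m_f = exp(Δv / v_e) = exp(4950 / 3190.0) = exp(1.5517) = 4.7196.
m_f = m₀ / 4.7196 = 285,000 / 4.7196 = 60,386.5 kg.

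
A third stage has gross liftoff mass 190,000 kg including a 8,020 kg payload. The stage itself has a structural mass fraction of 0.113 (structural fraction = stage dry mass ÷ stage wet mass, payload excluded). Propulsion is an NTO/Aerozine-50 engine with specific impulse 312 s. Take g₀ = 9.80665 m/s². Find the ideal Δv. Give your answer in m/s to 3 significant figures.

Stage wet mass = m₀ − payload = 190,000 − 8,020 = 181,980 kg.
Stage dry mass = ε × stage wet mass = 0.113 × 181,980 = 20,563.7 kg.
Burnout mass m_f = stage dry + payload = 20,563.7 + 8,020 = 28,583.7 kg.
v_e = Isp · g₀ = 312 × 9.80665 = 3059.7 m/s.
Rocket equation: Δv = v_e · ln(190,000/28,583.7) = 3059.7 × ln(6.647) = 3059.7 × 1.8942 ≈ 5796 m/s.

Δv ≈ 5800 m/s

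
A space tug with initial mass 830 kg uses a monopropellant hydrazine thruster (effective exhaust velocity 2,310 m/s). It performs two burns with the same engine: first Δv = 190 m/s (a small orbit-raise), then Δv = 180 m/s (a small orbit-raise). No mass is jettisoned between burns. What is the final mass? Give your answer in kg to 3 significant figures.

final mass ≈ 707 kg

After the first burn: m = 830 × exp(−190/2310.0) = 830 × 0.92104 = 764.463 kg.
After the second burn: m = 764.463 × exp(−180/2310.0) = 764.463 × 0.92504 = 707.159 kg.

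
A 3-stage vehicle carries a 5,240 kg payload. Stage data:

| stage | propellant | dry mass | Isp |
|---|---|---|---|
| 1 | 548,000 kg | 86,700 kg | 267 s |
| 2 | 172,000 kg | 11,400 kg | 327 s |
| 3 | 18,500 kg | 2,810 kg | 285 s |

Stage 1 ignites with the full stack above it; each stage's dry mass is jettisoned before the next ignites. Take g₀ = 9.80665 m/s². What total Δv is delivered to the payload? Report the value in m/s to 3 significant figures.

Δv ≈ 11600 m/s

Ignition mass of stage 1 = 548,000+86,700 + 172,000+11,400 + 18,500+2,810 + 5,240 = 844,650 kg.
Stage 1: m₀ = 844,650 kg, m_f = 844,650 − 548,000 = 296,650 kg; Δv = 267×9.80665×ln(2.847) = 2618.4×1.0464 ≈ 2740 m/s.
Stage 2: m₀ = 209,950 kg, m_f = 209,950 − 172,000 = 37,950 kg; Δv = 327×9.80665×ln(5.532) = 3206.8×1.7106 ≈ 5486 m/s.
Stage 3: m₀ = 26,550 kg, m_f = 26,550 − 18,500 = 8,050 kg; Δv = 285×9.80665×ln(3.298) = 2794.9×1.1934 ≈ 3335 m/s.
Total Δv = 2740 + 5486 + 3335 = 11561 m/s.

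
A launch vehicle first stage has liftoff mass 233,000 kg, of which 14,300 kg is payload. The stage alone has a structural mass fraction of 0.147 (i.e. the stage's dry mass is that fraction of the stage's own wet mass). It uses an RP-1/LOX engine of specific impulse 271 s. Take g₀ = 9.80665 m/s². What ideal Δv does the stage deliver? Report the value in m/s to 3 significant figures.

Stage wet mass = m₀ − payload = 233,000 − 14,300 = 218,700 kg.
Stage dry mass = ε × stage wet mass = 0.147 × 218,700 = 32,148.9 kg.
Burnout mass m_f = stage dry + payload = 32,148.9 + 14,300 = 46,448.9 kg.
v_e = Isp · g₀ = 271 × 9.80665 = 2657.6 m/s.
From the ideal rocket equation, Δv = v_e · ln(233,000/46,448.9) = 2657.6 × ln(5.016) = 2657.6 × 1.6127 ≈ 4286 m/s.

Δv ≈ 4290 m/s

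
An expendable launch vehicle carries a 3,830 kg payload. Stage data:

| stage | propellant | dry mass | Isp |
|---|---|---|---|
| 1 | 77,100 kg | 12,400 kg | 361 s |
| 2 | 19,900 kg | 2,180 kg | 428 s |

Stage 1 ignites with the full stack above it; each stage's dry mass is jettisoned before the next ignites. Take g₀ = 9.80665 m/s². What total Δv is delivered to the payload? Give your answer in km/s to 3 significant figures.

Δv ≈ 10.0 km/s

Ignition mass of stage 1 = 77,100+12,400 + 19,900+2,180 + 3,830 = 115,410 kg.
Stage 1: m₀ = 115,410 kg, m_f = 115,410 − 77,100 = 38,310 kg; Δv = 361×9.80665×ln(3.013) = 3540.2×1.1028 ≈ 3904 m/s.
Stage 2: m₀ = 25,910 kg, m_f = 25,910 − 19,900 = 6,010 kg; Δv = 428×9.80665×ln(4.311) = 4197.2×1.4612 ≈ 6133 m/s.
Total Δv = 3904 + 6133 = 10037 m/s.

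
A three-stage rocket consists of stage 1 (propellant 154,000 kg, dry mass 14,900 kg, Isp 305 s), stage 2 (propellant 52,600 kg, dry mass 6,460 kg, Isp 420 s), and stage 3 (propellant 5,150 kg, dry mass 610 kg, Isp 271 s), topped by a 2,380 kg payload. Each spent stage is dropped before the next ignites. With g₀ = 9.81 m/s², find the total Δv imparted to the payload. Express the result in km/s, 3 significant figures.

Ignition mass of stage 1 = 154,000+14,900 + 52,600+6,460 + 5,150+610 + 2,380 = 236,100 kg.
Stage 1: m₀ = 236,100 kg, m_f = 236,100 − 154,000 = 82,100 kg; Δv = 305×9.81×ln(2.876) = 2992.1×1.0563 ≈ 3161 m/s.
Stage 2: m₀ = 67,200 kg, m_f = 67,200 − 52,600 = 14,600 kg; Δv = 420×9.81×ln(4.603) = 4120.2×1.5267 ≈ 6290 m/s.
Stage 3: m₀ = 8,140 kg, m_f = 8,140 − 5,150 = 2,990 kg; Δv = 271×9.81×ln(2.722) = 2658.5×1.0015 ≈ 2663 m/s.
Total Δv = 3161 + 6290 + 2663 = 12114 m/s.

Δv ≈ 12.1 km/s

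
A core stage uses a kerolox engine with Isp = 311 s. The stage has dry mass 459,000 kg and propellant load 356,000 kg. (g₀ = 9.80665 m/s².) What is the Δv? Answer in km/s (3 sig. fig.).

v_e = Isp · g₀ = 311 × 9.80665 = 3049.9 m/s.
m₀ = m_dry + m_prop = 459,000 + 356,000 = 815,000 kg.
Δv = v_e · ln(m₀/m_f) = 3049.9 × ln(1.776) = 3049.9 × 0.5741 ≈ 1751.0 m/s.

Δv ≈ 1.75 km/s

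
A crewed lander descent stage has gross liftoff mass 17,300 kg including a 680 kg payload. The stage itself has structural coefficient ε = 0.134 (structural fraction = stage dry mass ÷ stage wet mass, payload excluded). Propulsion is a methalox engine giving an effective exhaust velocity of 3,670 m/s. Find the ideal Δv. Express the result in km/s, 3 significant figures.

Δv ≈ 6.55 km/s

Stage wet mass = m₀ − payload = 17,300 − 680 = 16,620 kg.
Stage dry mass = ε × stage wet mass = 0.134 × 16,620 = 2,227.08 kg.
Burnout mass m_f = stage dry + payload = 2,227.08 + 680 = 2,907.08 kg.
By the Tsiolkovsky rocket equation, Δv = v_e · ln(17,300/2,907.08) = 3670.0 × ln(5.951) = 3670.0 × 1.7836 ≈ 6546 m/s.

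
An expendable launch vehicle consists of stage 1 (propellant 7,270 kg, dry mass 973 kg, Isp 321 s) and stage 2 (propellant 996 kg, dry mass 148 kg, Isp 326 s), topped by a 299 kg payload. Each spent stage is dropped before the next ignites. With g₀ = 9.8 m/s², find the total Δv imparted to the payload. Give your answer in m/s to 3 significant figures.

Ignition mass of stage 1 = 7,270+973 + 996+148 + 299 = 9,686 kg.
Stage 1: m₀ = 9,686 kg, m_f = 9,686 − 7,270 = 2,416 kg; Δv = 321×9.8×ln(4.009) = 3145.8×1.3886 ≈ 4368 m/s.
Stage 2: m₀ = 1,443 kg, m_f = 1,443 − 996 = 447 kg; Δv = 326×9.8×ln(3.228) = 3194.8×1.1719 ≈ 3744 m/s.
Total Δv = 4368 + 3744 = 8112 m/s.

Δv ≈ 8110 m/s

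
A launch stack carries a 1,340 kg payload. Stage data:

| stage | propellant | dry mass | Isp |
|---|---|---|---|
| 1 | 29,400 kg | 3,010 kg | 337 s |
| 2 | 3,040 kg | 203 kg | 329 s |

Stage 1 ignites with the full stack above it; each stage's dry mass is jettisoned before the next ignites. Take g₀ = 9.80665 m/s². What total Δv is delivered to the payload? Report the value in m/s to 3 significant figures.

Ignition mass of stage 1 = 29,400+3,010 + 3,040+203 + 1,340 = 36,993 kg.
Stage 1: m₀ = 36,993 kg, m_f = 36,993 − 29,400 = 7,593 kg; Δv = 337×9.80665×ln(4.872) = 3304.8×1.5835 ≈ 5233 m/s.
Stage 2: m₀ = 4,583 kg, m_f = 4,583 − 3,040 = 1,543 kg; Δv = 329×9.80665×ln(2.97) = 3226.4×1.0886 ≈ 3512 m/s.
Total Δv = 5233 + 3512 = 8745 m/s.

Δv ≈ 8750 m/s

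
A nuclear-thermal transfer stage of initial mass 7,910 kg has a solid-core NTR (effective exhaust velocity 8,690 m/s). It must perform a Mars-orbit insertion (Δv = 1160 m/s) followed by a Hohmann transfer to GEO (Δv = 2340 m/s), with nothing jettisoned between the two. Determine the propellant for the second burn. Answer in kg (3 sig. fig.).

After the first burn: m = 7910 × exp(−1160/8690.0) = 7910 × 0.87504 = 6,921.57 kg.
After the second burn: m = 6,921.57 × exp(−2340/8690.0) = 6,921.57 × 0.76393 = 5,287.59 kg.
Second-burn propellant = 6,921.57 − 5,287.59 = 1,633.98 kg.

propellant for the second burn ≈ 1630 kg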